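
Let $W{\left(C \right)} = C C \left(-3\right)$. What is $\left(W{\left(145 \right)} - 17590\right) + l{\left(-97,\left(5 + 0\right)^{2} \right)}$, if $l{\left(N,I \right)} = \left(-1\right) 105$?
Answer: $-80770$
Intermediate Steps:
$l{\left(N,I \right)} = -105$
$W{\left(C \right)} = - 3 C^{2}$ ($W{\left(C \right)} = C^{2} \left(-3\right) = - 3 C^{2}$)
$\left(W{\left(145 \right)} - 17590\right) + l{\left(-97,\left(5 + 0\right)^{2} \right)} = \left(- 3 \cdot 145^{2} - 17590\right) - 105 = \left(\left(-3\right) 21025 - 17590\right) - 105 = \left(-63075 - 17590\right) - 105 = -80665 - 105 = -80770$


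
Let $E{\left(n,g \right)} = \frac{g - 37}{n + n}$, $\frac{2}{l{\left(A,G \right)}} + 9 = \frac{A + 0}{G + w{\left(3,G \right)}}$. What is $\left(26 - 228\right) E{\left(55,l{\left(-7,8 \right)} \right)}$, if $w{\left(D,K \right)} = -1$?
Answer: $\frac{18786}{275} \approx 68.313$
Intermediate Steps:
$l{\left(A,G \right)} = \frac{2}{-9 + \frac{A}{-1 + G}}$ ($l{\left(A,G \right)} = \frac{2}{-9 + \frac{A + 0}{G - 1}} = \frac{2}{-9 + \frac{A}{-1 + G}}$)
$E{\left(n,g \right)} = \frac{-37 + g}{2 n}$
$\left(26 - 228\right) E{\left(55,l{\left(-7,8 \right)} \right)} = \left(26 - 228\right) \frac{-37 + \frac{2 \left(-1 + 8\right)}{9 - 7 - 72}}{2 \cdot 55} = \left(26 - 228\right) \frac{1}{2} \cdot \frac{1}{55} \left(-37 + 2 \frac{1}{9 - 7 - 72} \cdot 7\right) = - 202 \cdot \frac{1}{2} \cdot \frac{1}{55} \left(-37 + 2 \frac{1}{-70} \cdot 7\right) = - 202 \cdot \frac{1}{2} \cdot \frac{1}{55} \left(-37 + 2 \left(- \frac{1}{70}\right) 7\right) = - 202 \cdot \frac{1}{2} \cdot \frac{1}{55} \left(-37 - \frac{1}{5}\right) = - 202 \cdot \frac{1}{2} \cdot \frac{1}{55} \left(- \frac{186}{5}\right) = \left(-202\right) \left(- \frac{93}{275}\right) = \frac{18786}{275}$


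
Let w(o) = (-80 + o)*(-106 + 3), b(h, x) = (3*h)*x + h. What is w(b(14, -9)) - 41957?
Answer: 3775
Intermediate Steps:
b(h, x) = h + 3*h*x (b(h, x) = 3*h*x + h = h + 3*h*x)
w(o) = 8240 - 103*o (w(o) = (-80 + o)*(-103) = 8240 - 103*o)
w(b(14, -9)) - 41957 = (8240 - 1442*(1 + 3*(-9))) - 41957 = (8240 - 1442*(1 - 27)) - 41957 = (8240 - 1442*(-26)) - 41957 = (8240 - 103*(-364)) - 41957 = (8240 + 37492) - 41957 = 45732 - 41957 = 3775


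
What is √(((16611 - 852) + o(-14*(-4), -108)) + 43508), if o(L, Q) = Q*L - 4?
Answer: √53215 ≈ 230.68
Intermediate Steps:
o(L, Q) = -4 + L*Q (o(L, Q) = L*Q - 4 = -4 + L*Q)
√(((16611 - 852) + o(-14*(-4), -108)) + 43508) = √(((16611 - 852) + (-4 - 14*(-4)*(-108))) + 43508) = √((15759 + (-4 + 56*(-108))) + 43508) = √((15759 + (-4 - 6048)) + 43508) = √((15759 - 6052) + 43508) = √(9707 + 43508) = √53215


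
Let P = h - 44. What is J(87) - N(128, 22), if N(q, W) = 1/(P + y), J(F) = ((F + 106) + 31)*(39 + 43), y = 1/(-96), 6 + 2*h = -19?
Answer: 99646496/5425 ≈ 18368.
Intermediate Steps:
h = -25/2 (h = -3 + (½)*(-19) = -3 - 19/2 = -25/2 ≈ -12.500)
y = -1/96 ≈ -0.010417
P = -113/2 (P = -25/2 - 44 = -113/2 ≈ -56.500)
J(F) = 11234 + 82*F (J(F) = ((106 + F) + 31)*82 = (137 + F)*82 = 11234 + 82*F)
N(q, W) = -96/5425 (N(q, W) = 1/(-113/2 - 1/96) = 1/(-5425/96) = -96/5425)
J(87) - N(128, 22) = (11234 + 82*87) - 1*(-96/5425) = (11234 + 7134) + 96/5425 = 18368 + 96/5425 = 99646496/5425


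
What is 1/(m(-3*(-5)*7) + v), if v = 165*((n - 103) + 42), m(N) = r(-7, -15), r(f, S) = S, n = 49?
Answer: -1/1995 ≈ -0.00050125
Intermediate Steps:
m(N) = -15
v = -1980 (v = 165*((49 - 103) + 42) = 165*(-54 + 42) = 165*(-12) = -1980)
1/(m(-3*(-5)*7) + v) = 1/(-15 - 1980) = 1/(-1995) = -1/1995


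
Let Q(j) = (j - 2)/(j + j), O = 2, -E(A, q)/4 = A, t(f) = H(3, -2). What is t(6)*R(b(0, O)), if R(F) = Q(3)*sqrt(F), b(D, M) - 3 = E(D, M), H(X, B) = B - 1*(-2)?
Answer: 0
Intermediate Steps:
H(X, B) = 2 + B (H(X, B) = B + 2 = 2 + B)
t(f) = 0 (t(f) = 2 - 2 = 0)
E(A, q) = -4*A
b(D, M) = 3 - 4*D
Q(j) = (-2 + j)/(2*j) (Q(j) = (-2 + j)/((2*j)) = (-2 + j)*(1/(2*j)) = (-2 + j)/(2*j))
R(F) = sqrt(F)/6 (R(F) = ((1/2)*(-2 + 3)/3)*sqrt(F) = ((1/2)*(1/3)*1)*sqrt(F) = sqrt(F)/6)
t(6)*R(b(0, O)) = 0*(sqrt(3 - 4*0)/6) = 0*(sqrt(3 + 0)/6) = 0*(sqrt(3)/6) = 0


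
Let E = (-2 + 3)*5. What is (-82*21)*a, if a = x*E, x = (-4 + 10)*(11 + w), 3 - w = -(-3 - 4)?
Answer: -361620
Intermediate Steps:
w = -4 (w = 3 - (-1)*(-3 - 4) = 3 - (-1)*(-7) = 3 - 1*7 = 3 - 7 = -4)
E = 5 (E = 1*5 = 5)
x = 42 (x = (-4 + 10)*(11 - 4) = 6*7 = 42)
a = 210 (a = 42*5 = 210)
(-82*21)*a = -82*21*210 = -1722*210 = -361620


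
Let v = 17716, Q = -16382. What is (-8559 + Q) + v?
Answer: -7225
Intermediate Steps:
(-8559 + Q) + v = (-8559 - 16382) + 17716 = -24941 + 17716 = -7225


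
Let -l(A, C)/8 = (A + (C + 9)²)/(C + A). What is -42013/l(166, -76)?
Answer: 378117/3724 ≈ 101.54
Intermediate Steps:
l(A, C) = -8*(A + (9 + C)²)/(A + C) (l(A, C) = -8*(A + (C + 9)²)/(C + A) = -8*(A + (9 + C)²)/(A + C))
-42013/l(166, -76) = -42013*(166 - 76)/(8*(-1*166 - (9 - 76)²)) = -42013*45/(4*(-166 - 1*(-67)²)) = -42013*45/(4*(-166 - 1*4489)) = -42013*45/(4*(-166 - 4489)) = -42013/(8*(1/90)*(-4655)) = -42013/(-3724/9) = -42013*(-9/3724) = 378117/3724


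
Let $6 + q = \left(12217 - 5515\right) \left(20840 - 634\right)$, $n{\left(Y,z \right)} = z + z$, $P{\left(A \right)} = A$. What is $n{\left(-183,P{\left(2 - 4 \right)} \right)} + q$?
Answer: $135420602$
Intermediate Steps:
$n{\left(Y,z \right)} = 2 z$
$q = 135420606$ ($q = -6 + \left(12217 - 5515\right) \left(20840 - 634\right) = -6 + 6702 \cdot 20206 = -6 + 135420612 = 135420606$)
$n{\left(-183,P{\left(2 - 4 \right)} \right)} + q = 2 \left(2 - 4\right) + 135420606 = 2 \left(-2\right) + 135420606 = -4 + 135420606 = 135420602$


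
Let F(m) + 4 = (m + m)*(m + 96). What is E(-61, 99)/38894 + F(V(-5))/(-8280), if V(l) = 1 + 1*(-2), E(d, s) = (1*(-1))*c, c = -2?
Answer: 1890499/80510580 ≈ 0.023481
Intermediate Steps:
E(d, s) = 2 (E(d, s) = (1*(-1))*(-2) = -1*(-2) = 2)
V(l) = -1 (V(l) = 1 - 2 = -1)
F(m) = -4 + 2*m*(96 + m) (F(m) = -4 + (m + m)*(m + 96) = -4 + (2*m)*(96 + m) = -4 + 2*m*(96 + m))
E(-61, 99)/38894 + F(V(-5))/(-8280) = 2/38894 + (-4 + 2*(-1)² + 192*(-1))/(-8280) = 2*(1/38894) + (-4 + 2*1 - 192)*(-1/8280) = 1/19447 + (-4 + 2 - 192)*(-1/8280) = 1/19447 - 194*(-1/8280) = 1/19447 + 97/4140 = 1890499/80510580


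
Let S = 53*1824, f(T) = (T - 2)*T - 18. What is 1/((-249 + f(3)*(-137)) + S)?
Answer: 1/98478 ≈ 1.0155e-5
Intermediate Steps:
f(T) = -18 + T*(-2 + T) (f(T) = (-2 + T)*T - 18 = T*(-2 + T) - 18 = -18 + T*(-2 + T))
S = 96672
1/((-249 + f(3)*(-137)) + S) = 1/((-249 + (-18 + 3**2 - 2*3)*(-137)) + 96672) = 1/((-249 + (-18 + 9 - 6)*(-137)) + 96672) = 1/((-249 - 15*(-137)) + 96672) = 1/((-249 + 2055) + 96672) = 1/(1806 + 96672) = 1/98478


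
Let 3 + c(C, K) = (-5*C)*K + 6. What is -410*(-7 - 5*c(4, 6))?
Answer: -236980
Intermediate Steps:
c(C, K) = 3 - 5*C*K (c(C, K) = -3 + ((-5*C)*K + 6) = -3 + (-5*C*K + 6) = -3 + (6 - 5*C*K) = 3 - 5*C*K)
-410*(-7 - 5*c(4, 6)) = -410*(-7 - 5*(3 - 5*4*6)) = -410*(-7 - 5*(3 - 120)) = -410*(-7 - 5*(-117)) = -410*(-7 + 585) = -410*578 = -236980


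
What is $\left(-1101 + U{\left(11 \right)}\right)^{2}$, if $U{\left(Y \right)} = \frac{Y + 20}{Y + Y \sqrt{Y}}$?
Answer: $\frac{3668788113}{3025} - \frac{3755371 \sqrt{11}}{6050} \approx 1.2108 \cdot 10^{6}$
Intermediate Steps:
$U{\left(Y \right)} = \frac{20 + Y}{Y + Y^{\frac{3}{2}}}$
$\left(-1101 + U{\left(11 \right)}\right)^{2} = \left(-1101 + \frac{20 + 11}{11 + 11^{\frac{3}{2}}}\right)^{2} = \left(-1101 + \frac{1}{11 + 11 \sqrt{11}} \cdot 31\right)^{2} = \left(-1101 + \frac{31}{11 + 11 \sqrt{11}}\right)^{2}$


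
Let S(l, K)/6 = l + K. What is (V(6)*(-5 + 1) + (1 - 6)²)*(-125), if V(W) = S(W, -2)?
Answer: 8875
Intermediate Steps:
S(l, K) = 6*K + 6*l (S(l, K) = 6*(l + K) = 6*(K + l) = 6*K + 6*l)
V(W) = -12 + 6*W (V(W) = 6*(-2) + 6*W = -12 + 6*W)
(V(6)*(-5 + 1) + (1 - 6)²)*(-125) = ((-12 + 6*6)*(-5 + 1) + (1 - 6)²)*(-125) = ((-12 + 36)*(-4) + (-5)²)*(-125) = (24*(-4) + 25)*(-125) = (-96 + 25)*(-125) = -71*(-125) = 8875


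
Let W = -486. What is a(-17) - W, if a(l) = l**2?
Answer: 775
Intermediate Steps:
a(-17) - W = (-17)**2 - 1*(-486) = 289 + 486 = 775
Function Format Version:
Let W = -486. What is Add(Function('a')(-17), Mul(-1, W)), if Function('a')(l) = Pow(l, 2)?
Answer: 775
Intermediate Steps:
Add(Function('a')(-17), Mul(-1, W)) = Add(Pow(-17, 2), Mul(-1, -486)) = Add(289, 486) = 775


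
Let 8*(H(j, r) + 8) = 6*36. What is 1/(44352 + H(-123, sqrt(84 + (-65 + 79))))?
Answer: 1/44371 ≈ 2.2537e-5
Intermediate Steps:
H(j, r) = 19 (H(j, r) = -8 + (6*36)/8 = -8 + (1/8)*216 = -8 + 27 = 19)
1/(44352 + H(-123, sqrt(84 + (-65 + 79)))) = 1/(44352 + 19) = 1/44371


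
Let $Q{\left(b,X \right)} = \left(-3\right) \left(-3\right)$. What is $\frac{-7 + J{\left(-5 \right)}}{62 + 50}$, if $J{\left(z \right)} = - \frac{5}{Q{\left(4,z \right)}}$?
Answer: $- \frac{17}{252} \approx -0.06746$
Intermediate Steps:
$Q{\left(b,X \right)} = 9$
$J{\left(z \right)} = - \frac{5}{9}$
$\frac{-7 + J{\left(-5 \right)}}{62 + 50} = \frac{-7 - \frac{5}{9}}{62 + 50} = - \frac{68}{9 \cdot 112} = \left(- \frac{68}{9}\right) \frac{1}{112} = - \frac{17}{252}$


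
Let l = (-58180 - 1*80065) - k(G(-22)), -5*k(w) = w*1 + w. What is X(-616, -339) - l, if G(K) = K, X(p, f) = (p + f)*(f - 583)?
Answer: 5093819/5 ≈ 1.0188e+6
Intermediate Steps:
X(p, f) = (-583 + f)*(f + p) (X(p, f) = (f + p)*(-583 + f) = (-583 + f)*(f + p))
k(w) = -2*w/5 (k(w) = -(w*1 + w)/5 = -(w + w)/5 = -2*w/5)
l = -691269/5 (l = (-58180 - 1*80065) - (-2)*(-22)/5 = (-58180 - 80065) - 1*44/5 = -138245 - 44/5 = -691269/5 ≈ -1.3825e+5)
X(-616, -339) - l = ((-339)² - 583*(-339) - 583*(-616) - 339*(-616)) - 1*(-691269/5) = (114921 + 197637 + 359128 + 208824) + 691269/5 = 880510 + 691269/5 = 5093819/5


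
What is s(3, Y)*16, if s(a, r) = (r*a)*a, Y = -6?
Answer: -864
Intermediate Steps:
s(a, r) = r*a² (s(a, r) = (a*r)*a = r*a²)
s(3, Y)*16 = -6*3²*16 = -6*9*16 = -54*16 = -864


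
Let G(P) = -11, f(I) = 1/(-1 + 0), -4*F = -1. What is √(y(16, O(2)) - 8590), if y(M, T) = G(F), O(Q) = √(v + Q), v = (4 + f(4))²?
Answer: I*√8601 ≈ 92.742*I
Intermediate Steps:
F = ¼ (F = -¼*(-1) = ¼ ≈ 0.25000)
f(I) = -1 (f(I) = 1/(-1) = -1)
v = 9 (v = (4 - 1)² = 3² = 9)
O(Q) = √(9 + Q)
y(M, T) = -11
√(y(16, O(2)) - 8590) = √(-11 - 8590) = √(-8601) = I*√8601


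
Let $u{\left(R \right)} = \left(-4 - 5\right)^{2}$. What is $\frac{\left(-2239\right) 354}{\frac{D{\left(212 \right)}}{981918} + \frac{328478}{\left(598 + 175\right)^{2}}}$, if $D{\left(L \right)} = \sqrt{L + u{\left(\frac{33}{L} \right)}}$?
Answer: $- \frac{149993719203313076795700989328}{104031058593200458915003} + \frac{277875689052475805417028 \sqrt{293}}{104031058593200458915003} \approx -1.4418 \cdot 10^{6}$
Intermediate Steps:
$u{\left(R \right)} = 81$ ($u{\left(R \right)} = \left(-9\right)^{2} = 81$)
$D{\left(L \right)} = \sqrt{81 + L}$ ($D{\left(L \right)} = \sqrt{L + 81} = \sqrt{81 + L}$)
$\frac{\left(-2239\right) 354}{\frac{D{\left(212 \right)}}{981918} + \frac{328478}{\left(598 + 175\right)^{2}}} = \frac{\left(-2239\right) 354}{\frac{\sqrt{81 + 212}}{981918} + \frac{328478}{\left(598 + 175\right)^{2}}} = - \frac{792606}{\sqrt{293} \cdot \frac{1}{981918} + \frac{328478}{773^{2}}} = - \frac{792606}{\frac{\sqrt{293}}{981918} + \frac{328478}{597529}} = - \frac{792606}{\frac{328478}{597529} + \frac{\sqrt{293}}{981918}}$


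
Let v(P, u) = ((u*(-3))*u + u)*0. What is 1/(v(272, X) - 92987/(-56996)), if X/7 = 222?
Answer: 56996/92987 ≈ 0.61295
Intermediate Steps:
X = 1554 (X = 7*222 = 1554)
v(P, u) = 0 (v(P, u) = ((-3*u)*u + u)*0 = (-3*u**2 + u)*0 = (u - 3*u**2)*0 = 0)
1/(v(272, X) - 92987/(-56996)) = 1/(0 - 92987/(-56996)) = 1/(0 - 92987*(-1/56996)) = 1/(0 + 92987/56996) = 1/(92987/56996) = 56996/92987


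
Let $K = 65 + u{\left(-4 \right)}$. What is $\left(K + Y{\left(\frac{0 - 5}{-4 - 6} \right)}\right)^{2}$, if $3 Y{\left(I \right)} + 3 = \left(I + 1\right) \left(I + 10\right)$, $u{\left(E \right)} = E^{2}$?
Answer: $\frac{116281}{16} \approx 7267.6$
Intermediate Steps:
$K = 81$ ($K = 65 + \left(-4\right)^{2} = 65 + 16 = 81$)
$Y{\left(I \right)} = -1 + \frac{\left(1 + I\right) \left(10 + I\right)}{3}$ ($Y{\left(I \right)} = -1 + \frac{\left(I + 1\right) \left(I + 10\right)}{3} = -1 + \frac{\left(1 + I\right) \left(10 + I\right)}{3}$)
$\left(K + Y{\left(\frac{0 - 5}{-4 - 6} \right)}\right)^{2} = \left(81 + \left(\frac{7}{3} + \frac{\left(\frac{0 - 5}{-4 - 6}\right)^{2}}{3} + \frac{11 \frac{0 - 5}{-4 - 6}}{3}\right)\right)^{2} = \left(81 + \left(\frac{7}{3} + \frac{\left(- \frac{5}{-10}\right)^{2}}{3} + \frac{11 \left(- \frac{5}{-10}\right)}{3}\right)\right)^{2} = \left(81 + \left(\frac{7}{3} + \frac{\left(\left(-5\right) \left(- \frac{1}{10}\right)\right)^{2}}{3} + \frac{11 \left(\left(-5\right) \left(- \frac{1}{10}\right)\right)}{3}\right)\right)^{2} = \left(81 + \left(\frac{7}{3} + \frac{1}{3 \cdot 4} + \frac{11}{3} \cdot \frac{1}{2}\right)\right)^{2} = \left(81 + \left(\frac{7}{3} + \frac{1}{3} \cdot \frac{1}{4} + \frac{11}{6}\right)\right)^{2} = \left(81 + \left(\frac{7}{3} + \frac{1}{12} + \frac{11}{6}\right)\right)^{2} = \left(81 + \frac{17}{4}\right)^{2} = \left(\frac{341}{4}\right)^{2} = \frac{116281}{16}$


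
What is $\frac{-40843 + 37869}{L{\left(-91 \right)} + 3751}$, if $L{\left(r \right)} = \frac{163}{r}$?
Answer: $- \frac{135317}{170589} \approx -0.79323$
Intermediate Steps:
$\frac{-40843 + 37869}{L{\left(-91 \right)} + 3751} = \frac{-40843 + 37869}{\frac{163}{-91} + 3751} = - \frac{2974}{163 \left(- \frac{1}{91}\right) + 3751} = - \frac{2974}{- \frac{163}{91} + 3751} = - \frac{2974}{\frac{341178}{91}} = \left(-2974\right) \frac{91}{341178} = - \frac{135317}{170589}$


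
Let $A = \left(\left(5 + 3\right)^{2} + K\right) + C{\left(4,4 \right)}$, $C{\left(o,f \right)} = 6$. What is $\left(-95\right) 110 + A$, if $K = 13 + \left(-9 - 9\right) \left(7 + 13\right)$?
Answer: $-10727$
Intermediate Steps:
$K = -347$ ($K = 13 - 360 = -347$)
$A = -277$ ($A = \left(\left(5 + 3\right)^{2} - 347\right) + 6 = \left(8^{2} - 347\right) + 6 = \left(64 - 347\right) + 6 = -283 + 6 = -277$)
$\left(-95\right) 110 + A = \left(-95\right) 110 - 277 = -10450 - 277 = -10727$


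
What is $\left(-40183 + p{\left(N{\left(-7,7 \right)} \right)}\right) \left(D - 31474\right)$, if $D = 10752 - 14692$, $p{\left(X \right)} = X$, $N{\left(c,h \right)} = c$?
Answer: $1423288660$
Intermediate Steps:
$D = -3940$ ($D = 10752 - 14692 = -3940$)
$\left(-40183 + p{\left(N{\left(-7,7 \right)} \right)}\right) \left(D - 31474\right) = \left(-40183 - 7\right) \left(-3940 - 31474\right) = - 40190 \left(-3940 - 31474\right) = \left(-40190\right) \left(-35414\right) = 1423288660$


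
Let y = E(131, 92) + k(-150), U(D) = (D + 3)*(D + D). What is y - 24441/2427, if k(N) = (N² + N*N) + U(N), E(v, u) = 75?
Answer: 72134428/809 ≈ 89165.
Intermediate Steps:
U(D) = 2*D*(3 + D) (U(D) = (3 + D)*(2*D) = 2*D*(3 + D))
k(N) = 2*N² + 2*N*(3 + N) (k(N) = (N² + N*N) + 2*N*(3 + N) = (N² + N²) + 2*N*(3 + N) = 2*N² + 2*N*(3 + N))
y = 89175 (y = 75 + 2*(-150)*(3 + 2*(-150)) = 75 + 2*(-150)*(3 - 300) = 75 + 2*(-150)*(-297) = 75 + 89100 = 89175)
y - 24441/2427 = 89175 - 24441/2427 = 89175 - 24441*1/2427 = 89175 - 8147/809 = 72134428/809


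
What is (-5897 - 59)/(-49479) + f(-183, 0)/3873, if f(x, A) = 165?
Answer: 10410541/63877389 ≈ 0.16298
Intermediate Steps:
(-5897 - 59)/(-49479) + f(-183, 0)/3873 = (-5897 - 59)/(-49479) + 165/3873 = -5956*(-1/49479) + 165*(1/3873) = 5956/49479 + 55/1291 = 10410541/63877389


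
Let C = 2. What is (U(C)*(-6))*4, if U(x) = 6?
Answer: -144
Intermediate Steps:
(U(C)*(-6))*4 = (6*(-6))*4 = -36*4 = -144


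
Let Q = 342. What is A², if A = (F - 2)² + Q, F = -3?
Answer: 134689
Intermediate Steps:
A = 367 (A = (-3 - 2)² + 342 = (-5)² + 342 = 25 + 342 = 367)
A² = 367² = 134689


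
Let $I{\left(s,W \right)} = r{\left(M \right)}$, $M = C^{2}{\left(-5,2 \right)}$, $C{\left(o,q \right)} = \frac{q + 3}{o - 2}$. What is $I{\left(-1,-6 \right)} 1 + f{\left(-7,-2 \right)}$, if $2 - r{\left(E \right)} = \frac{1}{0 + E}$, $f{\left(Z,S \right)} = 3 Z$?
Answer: $- \frac{524}{25} \approx -20.96$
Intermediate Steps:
$C{\left(o,q \right)} = \frac{3 + q}{-2 + o}$
$M = \frac{25}{49}$ ($M = \left(\frac{3 + 2}{-2 - 5}\right)^{2} = \left(\frac{1}{-7} \cdot 5\right)^{2} = \left(\left(- \frac{1}{7}\right) 5\right)^{2} = \left(- \frac{5}{7}\right)^{2} = \frac{25}{49} \approx 0.5102$)
$r{\left(E \right)} = 2 - \frac{1}{E}$ ($r{\left(E \right)} = 2 - \frac{1}{0 + E} = 2 - \frac{1}{E}$)
$I{\left(s,W \right)} = \frac{1}{25}$ ($I{\left(s,W \right)} = 2 - \frac{1}{\frac{25}{49}} = 2 - \frac{49}{25} = \frac{1}{25}$)
$I{\left(-1,-6 \right)} 1 + f{\left(-7,-2 \right)} = \frac{1}{25} \cdot 1 + 3 \left(-7\right) = \frac{1}{25} - 21 = - \frac{524}{25}$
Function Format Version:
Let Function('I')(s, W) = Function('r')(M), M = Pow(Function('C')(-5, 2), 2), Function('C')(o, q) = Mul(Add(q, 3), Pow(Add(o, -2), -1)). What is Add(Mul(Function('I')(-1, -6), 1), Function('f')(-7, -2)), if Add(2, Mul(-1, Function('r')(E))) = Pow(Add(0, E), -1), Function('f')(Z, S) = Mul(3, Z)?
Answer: Rational(-524, 25) ≈ -20.960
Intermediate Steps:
Function('C')(o, q) = Mul(Pow(Add(-2, o), -1), Add(3, q)) (Function('C')(o, q) = Mul(Add(3, q), Pow(Add(-2, o), -1)) = Mul(Pow(Add(-2, o), -1), Add(3, q)))
M = Rational(25, 49) (M = Pow(Mul(Pow(Add(-2, -5), -1), Add(3, 2)), 2) = Pow(Mul(Pow(-7, -1), 5), 2) = Pow(Mul(Rational(-1, 7), 5), 2) = Pow(Rational(-5, 7), 2) = Rational(25, 49) ≈ 0.51020)
Function('r')(E) = Add(2, Mul(-1, Pow(E, -1))) (Function('r')(E) = Add(2, Mul(-1, Pow(Add(0, E), -1))) = Add(2, Mul(-1, Pow(E, -1))))
Function('I')(s, W) = Rational(1, 25) (Function('I')(s, W) = Add(2, Mul(-1, Pow(Rational(25, 49), -1))) = Add(2, Mul(-1, Rational(49, 25))) = Add(2, Rational(-49, 25)) = Rational(1, 25))
Add(Mul(Function('I')(-1, -6), 1), Function('f')(-7, -2)) = Add(Mul(Rational(1, 25), 1), Mul(3, -7)) = Add(Rational(1, 25), -21) = Rational(-524, 25)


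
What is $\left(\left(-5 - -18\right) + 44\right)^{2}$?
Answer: $3249$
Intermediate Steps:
$\left(\left(-5 - -18\right) + 44\right)^{2} = \left(\left(-5 + 18\right) + 44\right)^{2} = \left(13 + 44\right)^{2} = 57^{2} = 3249$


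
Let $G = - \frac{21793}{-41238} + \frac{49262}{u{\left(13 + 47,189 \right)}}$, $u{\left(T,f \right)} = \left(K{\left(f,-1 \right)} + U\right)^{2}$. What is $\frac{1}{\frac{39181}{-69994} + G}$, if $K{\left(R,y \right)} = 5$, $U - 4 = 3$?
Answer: $\frac{24357912}{8332011445} \approx 0.0029234$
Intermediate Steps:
$U = 7$ ($U = 4 + 3 = 7$)
$u{\left(T,f \right)} = 144$ ($u{\left(T,f \right)} = \left(5 + 7\right)^{2} = 12^{2} = 144$)
$G = \frac{18838931}{54984}$ ($G = - \frac{21793}{-41238} + \frac{49262}{144} = \left(-21793\right) \left(- \frac{1}{41238}\right) + 49262 \cdot \frac{1}{144} = \frac{21793}{41238} + \frac{24631}{72} = \frac{18838931}{54984} \approx 342.63$)
$\frac{1}{\frac{39181}{-69994} + G} = \frac{1}{\frac{39181}{-69994} + \frac{18838931}{54984}} = \frac{1}{39181 \left(- \frac{1}{69994}\right) + \frac{18838931}{54984}} = \frac{1}{- \frac{39181}{69994} + \frac{18838931}{54984}} = \frac{1}{\frac{8332011445}{24357912}} = \frac{24357912}{8332011445}$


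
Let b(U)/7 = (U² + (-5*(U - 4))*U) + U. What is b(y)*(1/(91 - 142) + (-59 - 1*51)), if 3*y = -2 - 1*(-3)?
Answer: -2317343/459 ≈ -5048.7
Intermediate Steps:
y = ⅓ (y = (-2 - 1*(-3))/3 = (-2 + 3)/3 = (⅓)*1 = ⅓ ≈ 0.33333)
b(U) = 7*U + 7*U² + 7*U*(20 - 5*U) (b(U) = 7*((U² + (-5*(U - 4))*U) + U) = 7*((U² + (-5*(-4 + U))*U) + U) = 7*((U² + (20 - 5*U)*U) + U) = 7*((U² + U*(20 - 5*U)) + U) = 7*(U + U² + U*(20 - 5*U)) = 7*U + 7*U² + 7*U*(20 - 5*U))
b(y)*(1/(91 - 142) + (-59 - 1*51)) = (7*(⅓)*(21 - 4*⅓))*(1/(91 - 142) + (-59 - 1*51)) = (7*(⅓)*(21 - 4/3))*(1/(-51) + (-59 - 51)) = (7*(⅓)*(59/3))*(-1/51 - 110) = (413/9)*(-5611/51) = -2317343/459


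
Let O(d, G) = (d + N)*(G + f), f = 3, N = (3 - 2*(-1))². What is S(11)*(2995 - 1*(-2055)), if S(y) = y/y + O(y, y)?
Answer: 2550250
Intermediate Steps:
N = 25 (N = (3 + 2)² = 5² = 25)
O(d, G) = (3 + G)*(25 + d) (O(d, G) = (d + 25)*(G + 3) = (25 + d)*(3 + G) = (3 + G)*(25 + d))
S(y) = 76 + y² + 28*y (S(y) = y/y + (75 + 3*y + 25*y + y*y) = 1 + (75 + 3*y + 25*y + y²) = 1 + (75 + y² + 28*y) = 76 + y² + 28*y)
S(11)*(2995 - 1*(-2055)) = (76 + 11² + 28*11)*(2995 - 1*(-2055)) = (76 + 121 + 308)*(2995 + 2055) = 505*5050 = 2550250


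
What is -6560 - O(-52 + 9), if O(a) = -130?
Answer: -6430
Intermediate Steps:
-6560 - O(-52 + 9) = -6560 - 1*(-130) = -6560 + 130 = -6430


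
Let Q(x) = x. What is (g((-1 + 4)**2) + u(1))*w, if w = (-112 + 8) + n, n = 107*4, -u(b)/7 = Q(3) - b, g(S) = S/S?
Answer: -4212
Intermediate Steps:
g(S) = 1
u(b) = -21 + 7*b (u(b) = -7*(3 - b) = -21 + 7*b)
n = 428
w = 324 (w = (-112 + 8) + 428 = -104 + 428 = 324)
(g((-1 + 4)**2) + u(1))*w = (1 + (-21 + 7*1))*324 = (1 + (-21 + 7))*324 = (1 - 14)*324 = -13*324 = -4212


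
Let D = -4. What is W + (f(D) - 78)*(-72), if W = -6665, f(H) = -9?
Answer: -401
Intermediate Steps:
W + (f(D) - 78)*(-72) = -6665 + (-9 - 78)*(-72) = -6665 - 87*(-72) = -6665 + 6264 = -401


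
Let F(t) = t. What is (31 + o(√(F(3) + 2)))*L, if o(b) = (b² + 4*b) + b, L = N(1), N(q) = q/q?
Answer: 36 + 5*√5 ≈ 47.180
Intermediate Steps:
N(q) = 1
L = 1
o(b) = b² + 5*b
(31 + o(√(F(3) + 2)))*L = (31 + √(3 + 2)*(5 + √(3 + 2)))*1 = (31 + √5*(5 + √5))*1 = 31 + √5*(5 + √5)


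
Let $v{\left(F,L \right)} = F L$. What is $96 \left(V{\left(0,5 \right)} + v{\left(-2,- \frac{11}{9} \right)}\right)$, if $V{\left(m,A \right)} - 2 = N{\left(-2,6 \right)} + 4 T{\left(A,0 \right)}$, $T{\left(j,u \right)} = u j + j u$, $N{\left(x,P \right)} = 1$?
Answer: $\frac{1568}{3} \approx 522.67$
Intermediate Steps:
$T{\left(j,u \right)} = 2 j u$ ($T{\left(j,u \right)} = j u + j u = 2 j u$)
$V{\left(m,A \right)} = 3$ ($V{\left(m,A \right)} = 2 + \left(1 + 4 \cdot 2 A 0\right) = 2 + \left(1 + 4 \cdot 0\right) = 2 + \left(1 + 0\right) = 2 + 1 = 3$)
$96 \left(V{\left(0,5 \right)} + v{\left(-2,- \frac{11}{9} \right)}\right) = 96 \left(3 - 2 \left(- \frac{11}{9}\right)\right) = 96 \left(3 - 2 \left(\left(-11\right) \frac{1}{9}\right)\right) = 96 \left(3 - - \frac{22}{9}\right) = 96 \left(3 + \frac{22}{9}\right) = 96 \cdot \frac{49}{9} = \frac{1568}{3}$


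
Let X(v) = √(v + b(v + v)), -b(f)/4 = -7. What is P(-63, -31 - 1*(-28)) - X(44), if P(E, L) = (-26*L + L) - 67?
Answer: 8 - 6*√2 ≈ -0.48528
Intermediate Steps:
b(f) = 28 (b(f) = -4*(-7) = 28)
X(v) = √(28 + v) (X(v) = √(v + 28) = √(28 + v))
P(E, L) = -67 - 25*L (P(E, L) = -25*L - 67 = -67 - 25*L)
P(-63, -31 - 1*(-28)) - X(44) = (-67 - 25*(-31 - 1*(-28))) - √(28 + 44) = (-67 - 25*(-31 + 28)) - √72 = (-67 - 25*(-3)) - 6*√2 = (-67 + 75) - 6*√2 = 8 - 6*√2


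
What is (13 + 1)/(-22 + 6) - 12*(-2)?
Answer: 185/8 ≈ 23.125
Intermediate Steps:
(13 + 1)/(-22 + 6) - 12*(-2) = 14/(-16) + 24 = 14*(-1/16) + 24 = -7/8 + 24 = 185/8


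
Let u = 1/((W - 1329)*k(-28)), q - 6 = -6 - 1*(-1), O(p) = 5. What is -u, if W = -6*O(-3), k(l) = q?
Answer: 1/1359 ≈ 0.00073584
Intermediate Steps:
q = 1 (q = 6 + (-6 - 1*(-1)) = 6 + (-6 + 1) = 6 - 5 = 1)
k(l) = 1
W = -30 (W = -6*5 = -1*30 = -30)
u = -1/1359 (u = 1/((-30 - 1329)*1) = 1/(-1359*1) = 1/(-1359) = -1/1359 ≈ -0.00073584)
-u = -1*(-1/1359) = 1/1359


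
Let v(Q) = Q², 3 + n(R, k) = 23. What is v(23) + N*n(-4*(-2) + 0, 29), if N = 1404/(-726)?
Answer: 59329/121 ≈ 490.32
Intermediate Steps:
n(R, k) = 20 (n(R, k) = -3 + 23 = 20)
N = -234/121 (N = 1404*(-1/726) = -234/121 ≈ -1.9339)
v(23) + N*n(-4*(-2) + 0, 29) = 23² - 234/121*20 = 529 - 4680/121 = 59329/121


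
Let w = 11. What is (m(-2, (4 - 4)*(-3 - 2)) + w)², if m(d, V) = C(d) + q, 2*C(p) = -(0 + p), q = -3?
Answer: 81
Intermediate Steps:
C(p) = -p/2 (C(p) = (-(0 + p))/2 = (-p)/2 = -p/2)
m(d, V) = -3 - d/2 (m(d, V) = -d/2 - 3 = -3 - d/2)
(m(-2, (4 - 4)*(-3 - 2)) + w)² = ((-3 - ½*(-2)) + 11)² = ((-3 + 1) + 11)² = (-2 + 11)² = 9² = 81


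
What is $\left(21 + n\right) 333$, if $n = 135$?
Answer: $51948$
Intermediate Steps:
$\left(21 + n\right) 333 = \left(21 + 135\right) 333 = 156 \cdot 333 = 51948$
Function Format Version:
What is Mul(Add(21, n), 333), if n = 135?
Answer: 51948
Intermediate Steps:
Mul(Add(21, n), 333) = Mul(Add(21, 135), 333) = Mul(156, 333) = 51948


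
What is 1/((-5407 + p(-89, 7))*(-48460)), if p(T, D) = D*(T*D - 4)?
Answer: 1/474714160 ≈ 2.1065e-9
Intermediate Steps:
p(T, D) = D*(-4 + D*T) (p(T, D) = D*(D*T - 4) = D*(-4 + D*T))
1/((-5407 + p(-89, 7))*(-48460)) = 1/(-5407 + 7*(-4 + 7*(-89))*(-48460)) = -1/48460/(-5407 + 7*(-4 - 623)) = -1/48460/(-5407 + 7*(-627)) = -1/48460/(-5407 - 4389) = -1/48460/(-9796) = -1/9796*(-1/48460) = 1/474714160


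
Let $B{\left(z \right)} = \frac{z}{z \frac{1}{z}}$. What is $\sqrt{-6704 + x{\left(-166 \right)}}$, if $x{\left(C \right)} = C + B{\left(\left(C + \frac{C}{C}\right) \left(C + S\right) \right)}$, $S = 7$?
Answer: $\sqrt{19365} \approx 139.16$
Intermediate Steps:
$B{\left(z \right)} = z$ ($B{\left(z \right)} = \frac{z}{1} = z 1 = z$)
$x{\left(C \right)} = C + \left(1 + C\right) \left(7 + C\right)$ ($x{\left(C \right)} = C + \left(C + \frac{C}{C}\right) \left(C + 7\right) = C + \left(C + 1\right) \left(7 + C\right) = C + \left(1 + C\right) \left(7 + C\right)$)
$\sqrt{-6704 + x{\left(-166 \right)}} = \sqrt{-6704 + \left(7 + \left(-166\right)^{2} + 9 \left(-166\right)\right)} = \sqrt{-6704 + \left(7 + 27556 - 1494\right)} = \sqrt{-6704 + 26069} = \sqrt{19365}$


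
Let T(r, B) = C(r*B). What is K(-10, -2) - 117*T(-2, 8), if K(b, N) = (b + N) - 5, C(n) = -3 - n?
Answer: -1538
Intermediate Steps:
K(b, N) = -5 + N + b (K(b, N) = (N + b) - 5 = -5 + N + b)
T(r, B) = -3 - B*r (T(r, B) = -3 - r*B = -3 - B*r)
K(-10, -2) - 117*T(-2, 8) = (-5 - 2 - 10) - 117*(-3 - 1*8*(-2)) = -17 - 117*(-3 + 16) = -17 - 117*13 = -17 - 1521 = -1538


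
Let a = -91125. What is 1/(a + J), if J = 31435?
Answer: -1/59690 ≈ -1.6753e-5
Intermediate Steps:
1/(a + J) = 1/(-91125 + 31435) = 1/(-59690) = -1/59690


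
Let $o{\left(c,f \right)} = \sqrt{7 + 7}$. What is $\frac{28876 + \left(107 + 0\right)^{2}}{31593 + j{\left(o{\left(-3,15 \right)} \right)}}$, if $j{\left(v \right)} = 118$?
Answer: $\frac{40325}{31711} \approx 1.2716$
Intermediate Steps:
$o{\left(c,f \right)} = \sqrt{14}$
$\frac{28876 + \left(107 + 0\right)^{2}}{31593 + j{\left(o{\left(-3,15 \right)} \right)}} = \frac{28876 + \left(107 + 0\right)^{2}}{31593 + 118} = \frac{28876 + 107^{2}}{31711} = \left(28876 + 11449\right) \frac{1}{31711} = 40325 \cdot \frac{1}{31711} = \frac{40325}{31711}$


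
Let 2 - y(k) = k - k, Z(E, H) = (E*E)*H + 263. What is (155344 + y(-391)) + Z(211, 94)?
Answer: 4340583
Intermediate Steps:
Z(E, H) = 263 + H*E² (Z(E, H) = E²*H + 263 = H*E² + 263 = 263 + H*E²)
y(k) = 2 (y(k) = 2 - (k - k) = 2 - 1*0 = 2 + 0 = 2)
(155344 + y(-391)) + Z(211, 94) = (155344 + 2) + (263 + 94*211²) = 155346 + (263 + 94*44521) = 155346 + (263 + 4184974) = 155346 + 4185237 = 4340583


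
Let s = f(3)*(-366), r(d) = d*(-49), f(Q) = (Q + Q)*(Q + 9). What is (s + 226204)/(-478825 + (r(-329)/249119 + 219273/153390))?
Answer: -2545605750738440/6098992603974191 ≈ -0.41738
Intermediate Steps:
f(Q) = 2*Q*(9 + Q) (f(Q) = (2*Q)*(9 + Q) = 2*Q*(9 + Q))
r(d) = -49*d
s = -26352 (s = (2*3*(9 + 3))*(-366) = (2*3*12)*(-366) = 72*(-366) = -26352)
(s + 226204)/(-478825 + (r(-329)/249119 + 219273/153390)) = (-26352 + 226204)/(-478825 + (-49*(-329)/249119 + 219273/153390)) = 199852/(-478825 + (16121*(1/249119) + 219273*(1/153390))) = 199852/(-478825 + (16121/249119 + 73091/51130)) = 199852/(-478825 + 19032623559/12737454470) = 199852/(-6098992603974191/12737454470) = 199852*(-12737454470/6098992603974191) = -2545605750738440/6098992603974191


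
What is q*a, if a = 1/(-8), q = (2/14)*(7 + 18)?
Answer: -25/56 ≈ -0.44643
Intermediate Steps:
q = 25/7 (q = (2*(1/14))*25 = (1/7)*25 = 25/7 ≈ 3.5714)
a = -1/8 ≈ -0.12500
q*a = (25/7)*(-1/8) = -25/56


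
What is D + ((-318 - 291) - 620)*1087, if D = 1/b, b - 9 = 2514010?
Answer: -3358535804536/2514019 ≈ -1.3359e+6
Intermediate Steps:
b = 2514019 (b = 9 + 2514010 = 2514019)
D = 1/2514019 ≈ 3.9777e-7
D + ((-318 - 291) - 620)*1087 = 1/2514019 + ((-318 - 291) - 620)*1087 = 1/2514019 + (-609 - 620)*1087 = 1/2514019 - 1229*1087 = 1/2514019 - 1335923 = -3358535804536/2514019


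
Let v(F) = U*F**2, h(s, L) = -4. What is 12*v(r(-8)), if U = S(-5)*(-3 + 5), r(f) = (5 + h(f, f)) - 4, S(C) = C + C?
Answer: -2160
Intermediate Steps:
S(C) = 2*C
r(f) = -3 (r(f) = (5 - 4) - 4 = 1 - 4 = -3)
U = -20 (U = (2*(-5))*(-3 + 5) = -10*2 = -20)
v(F) = -20*F**2
12*v(r(-8)) = 12*(-20*(-3)**2) = 12*(-20*9) = 12*(-180) = -2160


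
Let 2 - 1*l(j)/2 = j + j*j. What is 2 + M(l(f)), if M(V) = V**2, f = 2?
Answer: 66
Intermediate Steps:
l(j) = 4 - 2*j - 2*j**2 (l(j) = 4 - 2*(j + j*j) = 4 - 2*(j + j**2) = 4 + (-2*j - 2*j**2) = 4 - 2*j - 2*j**2)
2 + M(l(f)) = 2 + (4 - 2*2 - 2*2**2)**2 = 2 + (4 - 4 - 2*4)**2 = 2 + (4 - 4 - 8)**2 = 2 + (-8)**2 = 2 + 64 = 66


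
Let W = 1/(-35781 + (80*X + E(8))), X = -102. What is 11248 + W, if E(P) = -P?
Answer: 494338351/43949 ≈ 11248.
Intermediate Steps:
W = -1/43949 (W = 1/(-35781 + (80*(-102) - 1*8)) = 1/(-35781 + (-8160 - 8)) = 1/(-35781 - 8168) = 1/(-43949) = -1/43949 ≈ -2.2754e-5)
11248 + W = 11248 - 1/43949 = 494338351/43949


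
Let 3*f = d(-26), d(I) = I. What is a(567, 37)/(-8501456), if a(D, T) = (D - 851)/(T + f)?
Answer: 213/180655940 ≈ 1.1790e-6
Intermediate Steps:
f = -26/3 (f = (1/3)*(-26) = -26/3 ≈ -8.6667)
a(D, T) = (-851 + D)/(-26/3 + T) (a(D, T) = (D - 851)/(T - 26/3) = (-851 + D)/(-26/3 + T))
a(567, 37)/(-8501456) = (3*(-851 + 567)/(-26 + 3*37))/(-8501456) = (3*(-284)/(-26 + 111))*(-1/8501456) = (3*(-284)/85)*(-1/8501456) = (3*(1/85)*(-284))*(-1/8501456) = -852/85*(-1/8501456) = 213/180655940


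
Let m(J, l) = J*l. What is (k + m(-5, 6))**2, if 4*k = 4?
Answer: 841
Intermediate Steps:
k = 1 (k = (1/4)*4 = 1)
(k + m(-5, 6))**2 = (1 - 5*6)**2 = (1 - 30)**2 = (-29)**2 = 841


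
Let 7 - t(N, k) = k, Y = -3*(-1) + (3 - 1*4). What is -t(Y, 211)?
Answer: 204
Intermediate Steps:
Y = 2 (Y = 3 + (3 - 4) = 3 - 1 = 2)
t(N, k) = 7 - k
-t(Y, 211) = -(7 - 1*211) = -(7 - 211) = -1*(-204) = 204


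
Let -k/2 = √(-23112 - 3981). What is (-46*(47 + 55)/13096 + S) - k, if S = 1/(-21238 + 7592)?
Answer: -4002508/11169251 + 2*I*√27093 ≈ -0.35835 + 329.2*I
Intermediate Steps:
S = -1/13646 (S = 1/(-13646) = -1/13646 ≈ -7.3282e-5)
k = -2*I*√27093 (k = -2*√(-23112 - 3981) = -2*I*√27093 ≈ -329.2*I)
(-46*(47 + 55)/13096 + S) - k = (-46*(47 + 55)/13096 - 1/13646) - (-2)*I*√27093 = (-46*102*(1/13096) - 1/13646) + 2*I*√27093 = (-4692*1/13096 - 1/13646) + 2*I*√27093 = (-1173/3274 - 1/13646) + 2*I*√27093 = -4002508/11169251 + 2*I*√27093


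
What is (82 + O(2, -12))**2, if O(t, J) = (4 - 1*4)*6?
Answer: 6724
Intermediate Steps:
O(t, J) = 0 (O(t, J) = (4 - 4)*6 = 0*6 = 0)
(82 + O(2, -12))**2 = (82 + 0)**2 = 82**2 = 6724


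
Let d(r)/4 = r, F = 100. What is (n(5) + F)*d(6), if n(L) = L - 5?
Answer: 2400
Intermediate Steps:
d(r) = 4*r
n(L) = -5 + L
(n(5) + F)*d(6) = ((-5 + 5) + 100)*(4*6) = (0 + 100)*24 = 100*24 = 2400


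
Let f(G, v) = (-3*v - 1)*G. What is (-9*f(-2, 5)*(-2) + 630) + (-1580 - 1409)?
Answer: -1783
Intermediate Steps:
f(G, v) = G*(-1 - 3*v) (f(G, v) = (-1 - 3*v)*G = G*(-1 - 3*v))
(-9*f(-2, 5)*(-2) + 630) + (-1580 - 1409) = (-(-9)*(-2)*(1 + 3*5)*(-2) + 630) + (-1580 - 1409) = (-(-9)*(-2)*(1 + 15)*(-2) + 630) - 2989 = (-(-9)*(-2)*16*(-2) + 630) - 2989 = (-9*32*(-2) + 630) - 2989 = (-288*(-2) + 630) - 2989 = (576 + 630) - 2989 = 1206 - 2989 = -1783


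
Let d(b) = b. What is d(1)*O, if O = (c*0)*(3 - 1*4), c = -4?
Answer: 0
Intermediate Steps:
O = 0 (O = (-4*0)*(3 - 1*4) = 0*(3 - 4) = 0*(-1) = 0)
d(1)*O = 1*0 = 0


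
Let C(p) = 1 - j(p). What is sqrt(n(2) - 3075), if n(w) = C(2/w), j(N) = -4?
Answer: I*sqrt(3070) ≈ 55.408*I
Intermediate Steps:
C(p) = 5 (C(p) = 1 - 1*(-4) = 1 + 4 = 5)
n(w) = 5
sqrt(n(2) - 3075) = sqrt(5 - 3075) = sqrt(-3070) = I*sqrt(3070)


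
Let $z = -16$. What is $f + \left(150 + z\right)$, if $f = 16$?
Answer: $150$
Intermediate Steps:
$f + \left(150 + z\right) = 16 + \left(150 - 16\right) = 16 + 134 = 150$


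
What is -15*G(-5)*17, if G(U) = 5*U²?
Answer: -31875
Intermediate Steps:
-15*G(-5)*17 = -75*(-5)²*17 = -75*25*17 = -15*125*17 = -1875*17 = -31875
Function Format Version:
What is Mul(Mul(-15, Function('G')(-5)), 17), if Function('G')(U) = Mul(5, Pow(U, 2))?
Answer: -31875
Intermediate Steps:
Mul(Mul(-15, Function('G')(-5)), 17) = Mul(Mul(-15, Mul(5, Pow(-5, 2))), 17) = Mul(Mul(-15, Mul(5, 25)), 17) = Mul(Mul(-15, 125), 17) = Mul(-1875, 17) = -31875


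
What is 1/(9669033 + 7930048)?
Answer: 1/17599081 ≈ 5.6821e-8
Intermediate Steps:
1/(9669033 + 7930048) = 1/17599081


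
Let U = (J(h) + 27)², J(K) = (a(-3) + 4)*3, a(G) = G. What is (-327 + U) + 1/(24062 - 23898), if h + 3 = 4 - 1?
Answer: 93973/164 ≈ 573.01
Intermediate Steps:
h = 0 (h = -3 + (4 - 1) = -3 + 3 = 0)
J(K) = 3 (J(K) = (-3 + 4)*3 = 1*3 = 3)
U = 900 (U = (3 + 27)² = 30² = 900)
(-327 + U) + 1/(24062 - 23898) = (-327 + 900) + 1/(24062 - 23898) = 573 + 1/164 = 93973/164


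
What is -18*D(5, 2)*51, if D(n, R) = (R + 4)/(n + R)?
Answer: -5508/7 ≈ -786.86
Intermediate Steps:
D(n, R) = (4 + R)/(R + n)
-18*D(5, 2)*51 = -18*(4 + 2)/(2 + 5)*51 = -18*6/7*51 = -18*(⅐)*6*51 = -108*51/7 = -18*306/7 = -5508/7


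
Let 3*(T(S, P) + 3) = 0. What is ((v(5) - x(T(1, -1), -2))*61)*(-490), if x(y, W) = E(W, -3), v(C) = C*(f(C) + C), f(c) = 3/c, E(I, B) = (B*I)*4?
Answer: -119560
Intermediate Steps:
E(I, B) = 4*B*I
T(S, P) = -3 (T(S, P) = -3 + (⅓)*0 = -3 + 0 = -3)
v(C) = C*(C + 3/C) (v(C) = C*(3/C + C) = C*(C + 3/C))
x(y, W) = -12*W (x(y, W) = 4*(-3)*W = -12*W)
((v(5) - x(T(1, -1), -2))*61)*(-490) = (((3 + 5²) - (-12)*(-2))*61)*(-490) = (((3 + 25) - 1*24)*61)*(-490) = ((28 - 24)*61)*(-490) = (4*61)*(-490) = 244*(-490) = -119560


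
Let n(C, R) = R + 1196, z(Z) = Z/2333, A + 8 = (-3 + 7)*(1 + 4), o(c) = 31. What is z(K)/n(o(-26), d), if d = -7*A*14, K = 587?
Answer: 587/46660 ≈ 0.012580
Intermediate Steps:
A = 12 (A = -8 + (-3 + 7)*(1 + 4) = -8 + 4*5 = -8 + 20 = 12)
z(Z) = Z/2333 (z(Z) = Z*(1/2333) = Z/2333)
d = -1176 (d = -7*12*14 = -84*14 = -1176)
n(C, R) = 1196 + R
z(K)/n(o(-26), d) = ((1/2333)*587)/(1196 - 1176) = (587/2333)/20 = (587/2333)*(1/20) = 587/46660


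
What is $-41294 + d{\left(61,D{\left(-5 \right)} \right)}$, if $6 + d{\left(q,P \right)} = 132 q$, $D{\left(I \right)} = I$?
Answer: $-33248$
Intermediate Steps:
$d{\left(q,P \right)} = -6 + 132 q$
$-41294 + d{\left(61,D{\left(-5 \right)} \right)} = -41294 + \left(-6 + 132 \cdot 61\right) = -41294 + \left(-6 + 8052\right) = -41294 + 8046 = -33248$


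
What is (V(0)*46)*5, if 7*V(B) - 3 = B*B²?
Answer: 690/7 ≈ 98.571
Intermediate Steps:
V(B) = 3/7 + B³/7 (V(B) = 3/7 + (B*B²)/7 = 3/7 + B³/7)
(V(0)*46)*5 = ((3/7 + (⅐)*0³)*46)*5 = ((3/7 + (⅐)*0)*46)*5 = ((3/7 + 0)*46)*5 = ((3/7)*46)*5 = (138/7)*5 = 690/7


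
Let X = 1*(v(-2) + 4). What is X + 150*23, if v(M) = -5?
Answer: 3449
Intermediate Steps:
X = -1 (X = 1*(-5 + 4) = 1*(-1) = -1)
X + 150*23 = -1 + 150*23 = -1 + 3450 = 3449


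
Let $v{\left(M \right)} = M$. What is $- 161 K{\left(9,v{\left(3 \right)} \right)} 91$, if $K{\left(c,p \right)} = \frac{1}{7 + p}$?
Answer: $- \frac{14651}{10} \approx -1465.1$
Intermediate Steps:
$- 161 K{\left(9,v{\left(3 \right)} \right)} 91 = - \frac{161}{7 + 3} \cdot 91 = - \frac{161}{10} \cdot 91 = \left(-161\right) \frac{1}{10} \cdot 91 = \left(- \frac{161}{10}\right) 91 = - \frac{14651}{10}$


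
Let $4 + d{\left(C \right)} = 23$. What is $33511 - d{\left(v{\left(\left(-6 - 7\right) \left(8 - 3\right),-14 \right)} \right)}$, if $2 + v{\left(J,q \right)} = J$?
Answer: $33492$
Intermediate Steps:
$v{\left(J,q \right)} = -2 + J$
$d{\left(C \right)} = 19$ ($d{\left(C \right)} = -4 + 23 = 19$)
$33511 - d{\left(v{\left(\left(-6 - 7\right) \left(8 - 3\right),-14 \right)} \right)} = 33511 - 19 = 33492$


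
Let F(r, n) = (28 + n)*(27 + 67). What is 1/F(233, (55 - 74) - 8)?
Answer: 1/94 ≈ 0.010638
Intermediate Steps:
F(r, n) = 2632 + 94*n (F(r, n) = (28 + n)*94 = 2632 + 94*n)
1/F(233, (55 - 74) - 8) = 1/(2632 + 94*((55 - 74) - 8)) = 1/(2632 + 94*(-19 - 8)) = 1/(2632 + 94*(-27)) = 1/(2632 - 2538) = 1/94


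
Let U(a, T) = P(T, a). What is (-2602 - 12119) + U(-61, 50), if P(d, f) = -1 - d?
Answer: -14772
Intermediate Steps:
U(a, T) = -1 - T
(-2602 - 12119) + U(-61, 50) = (-2602 - 12119) + (-1 - 1*50) = -14721 + (-1 - 50) = -14721 - 51 = -14772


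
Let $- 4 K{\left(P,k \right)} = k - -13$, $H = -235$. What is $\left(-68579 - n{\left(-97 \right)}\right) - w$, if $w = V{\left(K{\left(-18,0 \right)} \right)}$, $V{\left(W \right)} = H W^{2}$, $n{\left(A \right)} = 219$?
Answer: $- \frac{1061053}{16} \approx -66316.0$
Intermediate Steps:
$K{\left(P,k \right)} = - \frac{13}{4} - \frac{k}{4}$ ($K{\left(P,k \right)} = - \frac{k - -13}{4} = - \frac{k + 13}{4} = - \frac{13 + k}{4} = - \frac{13}{4} - \frac{k}{4}$)
$V{\left(W \right)} = - 235 W^{2}$
$w = - \frac{39715}{16}$ ($w = - 235 \left(- \frac{13}{4} - 0\right)^{2} = - 235 \left(- \frac{13}{4} + 0\right)^{2} = - 235 \left(- \frac{13}{4}\right)^{2} = \left(-235\right) \frac{169}{16} = - \frac{39715}{16} \approx -2482.2$)
$\left(-68579 - n{\left(-97 \right)}\right) - w = \left(-68579 - 219\right) - - \frac{39715}{16} = \left(-68579 - 219\right) + \frac{39715}{16} = -68798 + \frac{39715}{16} = - \frac{1061053}{16}$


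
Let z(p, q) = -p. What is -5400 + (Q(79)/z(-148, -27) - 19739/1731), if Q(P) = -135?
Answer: -1386570257/256188 ≈ -5412.3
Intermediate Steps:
-5400 + (Q(79)/z(-148, -27) - 19739/1731) = -5400 + (-135/((-1*(-148))) - 19739/1731) = -5400 + (-135/148 - 19739*1/1731) = -5400 + (-135*1/148 - 19739/1731) = -5400 + (-135/148 - 19739/1731) = -5400 - 3155057/256188 = -1386570257/256188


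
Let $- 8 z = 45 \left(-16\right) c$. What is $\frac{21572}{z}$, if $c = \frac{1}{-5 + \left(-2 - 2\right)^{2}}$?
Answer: $\frac{118646}{45} \approx 2636.6$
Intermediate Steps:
$c = \frac{1}{11}$ ($c = \frac{1}{-5 + \left(-4\right)^{2}} = \frac{1}{-5 + 16} = \frac{1}{11} \approx 0.090909$)
$z = \frac{90}{11}$ ($z = - \frac{45 \left(-16\right) \frac{1}{11}}{8} = - \frac{\left(-720\right) \frac{1}{11}}{8} = \left(- \frac{1}{8}\right) \left(- \frac{720}{11}\right) = \frac{90}{11} \approx 8.1818$)
$\frac{21572}{z} = \frac{21572}{\frac{90}{11}} = 21572 \cdot \frac{11}{90} = \frac{118646}{45}$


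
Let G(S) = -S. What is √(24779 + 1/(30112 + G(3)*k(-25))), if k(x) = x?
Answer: √22579986907038/30187 ≈ 157.41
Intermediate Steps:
√(24779 + 1/(30112 + G(3)*k(-25))) = √(24779 + 1/(30112 - 1*3*(-25))) = √(24779 + 1/(30112 - 3*(-25))) = √(24779 + 1/(30112 + 75)) = √(24779 + 1/30187) = √(748003674/30187) = √22579986907038/30187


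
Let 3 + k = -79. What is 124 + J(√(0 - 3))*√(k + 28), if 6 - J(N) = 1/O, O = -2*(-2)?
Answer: 124 + 69*I*√6/4 ≈ 124.0 + 42.254*I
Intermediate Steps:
O = 4
k = -82 (k = -3 - 79 = -82)
J(N) = 23/4 (J(N) = 6 - 1/4 = 6 - 1*¼ = 6 - ¼ = 23/4)
124 + J(√(0 - 3))*√(k + 28) = 124 + 23*√(-82 + 28)/4 = 124 + 23*√(-54)/4 = 124 + 23*(3*I*√6)/4 = 124 + 69*I*√6/4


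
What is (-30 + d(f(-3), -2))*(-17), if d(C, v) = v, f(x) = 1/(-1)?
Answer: 544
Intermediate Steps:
f(x) = -1
(-30 + d(f(-3), -2))*(-17) = (-30 - 2)*(-17) = -32*(-17) = 544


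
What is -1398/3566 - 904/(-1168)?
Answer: 99425/260318 ≈ 0.38194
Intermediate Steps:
-1398/3566 - 904/(-1168) = -1398*1/3566 - 904*(-1/1168) = -699/1783 + 113/146 = 99425/260318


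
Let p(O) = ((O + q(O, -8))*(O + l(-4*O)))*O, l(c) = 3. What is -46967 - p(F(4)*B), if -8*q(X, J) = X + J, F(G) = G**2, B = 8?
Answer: -1941751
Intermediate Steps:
q(X, J) = -J/8 - X/8 (q(X, J) = -(X + J)/8 = -(J + X)/8 = -J/8 - X/8)
p(O) = O*(1 + 7*O/8)*(3 + O) (p(O) = ((O + (-1/8*(-8) - O/8))*(O + 3))*O = ((O + (1 - O/8))*(3 + O))*O = ((1 + 7*O/8)*(3 + O))*O = O*(1 + 7*O/8)*(3 + O))
-46967 - p(F(4)*B) = -46967 - 4**2*8*(24 + 7*(4**2*8)**2 + 29*(4**2*8))/8 = -46967 - 16*8*(24 + 7*(16*8)**2 + 29*(16*8))/8 = -46967 - 128*(24 + 7*128**2 + 29*128)/8 = -46967 - 128*(24 + 7*16384 + 3712)/8 = -46967 - 128*(24 + 114688 + 3712)/8 = -46967 - 128*118424/8 = -46967 - 1*1894784 = -46967 - 1894784 = -1941751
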